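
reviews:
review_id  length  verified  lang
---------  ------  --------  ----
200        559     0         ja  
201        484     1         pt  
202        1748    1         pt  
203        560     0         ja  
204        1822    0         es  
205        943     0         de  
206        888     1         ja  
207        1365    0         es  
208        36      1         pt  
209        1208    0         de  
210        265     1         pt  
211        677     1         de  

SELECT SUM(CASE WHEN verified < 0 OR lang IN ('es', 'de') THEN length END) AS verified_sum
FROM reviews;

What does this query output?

review_id=200: ✗
review_id=201: ✗
review_id=202: ✗
review_id=203: ✗
review_id=204: ✓ → 1822
review_id=205: ✓ → 943
review_id=206: ✗
review_id=207: ✓ → 1365
review_id=208: ✗
review_id=209: ✓ → 1208
review_id=210: ✗
review_id=211: ✓ → 677
verified_sum = 1822 + 943 + 1365 + 1208 + 677 = 6015

6015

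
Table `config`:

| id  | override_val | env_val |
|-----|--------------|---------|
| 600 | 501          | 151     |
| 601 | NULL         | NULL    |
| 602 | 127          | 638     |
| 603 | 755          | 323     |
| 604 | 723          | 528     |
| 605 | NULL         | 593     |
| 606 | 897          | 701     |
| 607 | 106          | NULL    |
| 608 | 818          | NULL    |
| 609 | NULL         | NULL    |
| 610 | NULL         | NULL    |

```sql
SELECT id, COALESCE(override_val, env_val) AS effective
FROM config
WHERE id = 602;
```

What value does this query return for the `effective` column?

127

id = 602: override_val=127, env_val=638.
override_val=127 → 127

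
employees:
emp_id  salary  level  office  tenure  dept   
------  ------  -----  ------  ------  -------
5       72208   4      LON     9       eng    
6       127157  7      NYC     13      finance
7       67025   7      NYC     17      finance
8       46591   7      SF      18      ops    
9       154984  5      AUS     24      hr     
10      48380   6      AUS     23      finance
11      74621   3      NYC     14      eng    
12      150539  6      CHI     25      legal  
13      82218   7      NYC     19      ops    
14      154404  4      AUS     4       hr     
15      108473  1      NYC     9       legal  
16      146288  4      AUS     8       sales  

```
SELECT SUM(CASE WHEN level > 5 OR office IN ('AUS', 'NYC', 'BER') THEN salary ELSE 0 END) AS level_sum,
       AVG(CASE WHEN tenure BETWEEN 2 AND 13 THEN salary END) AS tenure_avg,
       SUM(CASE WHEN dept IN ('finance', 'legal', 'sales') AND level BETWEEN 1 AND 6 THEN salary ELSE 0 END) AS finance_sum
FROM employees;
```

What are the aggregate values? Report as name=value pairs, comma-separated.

level_sum=1160680, tenure_avg=121706, finance_sum=453680

[level_sum: level > 5 OR office IN ('AUS', 'NYC', 'BER')]
emp_id=5: ✗
emp_id=6: ✓ → 127157
emp_id=7: ✓ → 67025
emp_id=8: ✓ → 46591
emp_id=9: ✓ → 154984
emp_id=10: ✓ → 48380
emp_id=11: ✓ → 74621
emp_id=12: ✓ → 150539
emp_id=13: ✓ → 82218
emp_id=14: ✓ → 154404
emp_id=15: ✓ → 108473
emp_id=16: ✓ → 146288
level_sum = 127157 + 67025 + 46591 + 154984 + 48380 + 74621 + 150539 + 82218 + 154404 + 108473 + 146288 = 1160680
—
[tenure_avg: tenure BETWEEN 2 AND 13]
emp_id=5: ✓ → 72208
emp_id=6: ✓ → 127157
emp_id=7: ✗
emp_id=8: ✗
emp_id=9: ✗
emp_id=10: ✗
emp_id=11: ✗
emp_id=12: ✗
emp_id=13: ✗
emp_id=14: ✓ → 154404
emp_id=15: ✓ → 108473
emp_id=16: ✓ → 146288
tenure_avg = (72208 + 127157 + 154404 + 108473 + 146288) / 5 = 121706
—
[finance_sum: dept IN ('finance', 'legal', 'sales') AND level BETWEEN 1 AND 6]
emp_id=5: ✗
emp_id=6: ✗
emp_id=7: ✗
emp_id=8: ✗
emp_id=9: ✗
emp_id=10: ✓ → 48380
emp_id=11: ✗
emp_id=12: ✓ → 150539
emp_id=13: ✗
emp_id=14: ✗
emp_id=15: ✓ → 108473
emp_id=16: ✓ → 146288
finance_sum = 48380 + 150539 + 108473 + 146288 = 453680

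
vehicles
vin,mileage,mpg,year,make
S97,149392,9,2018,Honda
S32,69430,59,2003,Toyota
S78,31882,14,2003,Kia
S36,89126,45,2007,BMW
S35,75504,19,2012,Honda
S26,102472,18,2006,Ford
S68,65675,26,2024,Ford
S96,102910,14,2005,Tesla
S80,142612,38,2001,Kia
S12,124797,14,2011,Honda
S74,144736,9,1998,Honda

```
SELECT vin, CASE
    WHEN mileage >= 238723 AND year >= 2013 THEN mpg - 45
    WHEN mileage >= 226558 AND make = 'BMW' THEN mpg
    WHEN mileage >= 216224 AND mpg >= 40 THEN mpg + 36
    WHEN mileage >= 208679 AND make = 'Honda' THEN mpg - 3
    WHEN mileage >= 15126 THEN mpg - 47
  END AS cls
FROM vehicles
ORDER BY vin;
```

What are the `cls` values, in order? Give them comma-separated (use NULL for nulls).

vin=S12: mileage >= 15126 → -33
vin=S26: mileage >= 15126 → -29
vin=S32: mileage >= 15126 → 12
vin=S35: mileage >= 15126 → -28
vin=S36: mileage >= 15126 → -2
vin=S68: mileage >= 15126 → -21
vin=S74: mileage >= 15126 → -38
vin=S78: mileage >= 15126 → -33
vin=S80: mileage >= 15126 → -9
vin=S96: mileage >= 15126 → -33
vin=S97: mileage >= 15126 → -38

-33, -29, 12, -28, -2, -21, -38, -33, -9, -33, -38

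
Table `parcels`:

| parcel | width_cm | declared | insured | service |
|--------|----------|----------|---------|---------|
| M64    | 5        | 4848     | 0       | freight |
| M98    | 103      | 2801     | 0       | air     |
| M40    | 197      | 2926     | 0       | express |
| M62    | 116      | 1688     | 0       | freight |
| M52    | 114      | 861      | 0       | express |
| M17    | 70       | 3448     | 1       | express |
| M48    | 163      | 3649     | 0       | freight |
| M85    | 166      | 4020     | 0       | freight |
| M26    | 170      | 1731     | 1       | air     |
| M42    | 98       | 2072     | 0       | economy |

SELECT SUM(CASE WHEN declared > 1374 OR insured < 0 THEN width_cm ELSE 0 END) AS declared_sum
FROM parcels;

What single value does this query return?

1088

parcel=M64: ✓ → 5
parcel=M98: ✓ → 103
parcel=M40: ✓ → 197
parcel=M62: ✓ → 116
parcel=M52: ✗
parcel=M17: ✓ → 70
parcel=M48: ✓ → 163
parcel=M85: ✓ → 166
parcel=M26: ✓ → 170
parcel=M42: ✓ → 98
declared_sum = 5 + 103 + 197 + 116 + 70 + 163 + 166 + 170 + 98 = 1088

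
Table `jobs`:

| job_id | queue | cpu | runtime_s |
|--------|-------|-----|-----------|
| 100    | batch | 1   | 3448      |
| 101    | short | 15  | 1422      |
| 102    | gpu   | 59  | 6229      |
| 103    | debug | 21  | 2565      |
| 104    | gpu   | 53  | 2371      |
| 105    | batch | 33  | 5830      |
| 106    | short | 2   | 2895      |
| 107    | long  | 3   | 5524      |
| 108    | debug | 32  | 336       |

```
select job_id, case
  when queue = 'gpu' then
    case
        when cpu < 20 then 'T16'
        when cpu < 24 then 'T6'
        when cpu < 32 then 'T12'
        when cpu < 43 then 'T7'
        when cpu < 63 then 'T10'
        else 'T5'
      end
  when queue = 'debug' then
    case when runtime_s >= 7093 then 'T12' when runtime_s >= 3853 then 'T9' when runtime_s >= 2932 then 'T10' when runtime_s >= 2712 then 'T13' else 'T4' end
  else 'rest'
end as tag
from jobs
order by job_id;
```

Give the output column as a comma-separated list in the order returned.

rest, rest, T10, T4, T10, rest, rest, rest, T4

job_id=100: queue='batch' → outer ELSE → rest
job_id=101: queue='short' → outer ELSE → rest
job_id=102: queue='gpu' → inner[cpu < 63] → T10
job_id=103: queue='debug' → inner[ELSE] → T4
job_id=104: queue='gpu' → inner[cpu < 63] → T10
job_id=105: queue='batch' → outer ELSE → rest
job_id=106: queue='short' → outer ELSE → rest
job_id=107: queue='long' → outer ELSE → rest
job_id=108: queue='debug' → inner[ELSE] → T4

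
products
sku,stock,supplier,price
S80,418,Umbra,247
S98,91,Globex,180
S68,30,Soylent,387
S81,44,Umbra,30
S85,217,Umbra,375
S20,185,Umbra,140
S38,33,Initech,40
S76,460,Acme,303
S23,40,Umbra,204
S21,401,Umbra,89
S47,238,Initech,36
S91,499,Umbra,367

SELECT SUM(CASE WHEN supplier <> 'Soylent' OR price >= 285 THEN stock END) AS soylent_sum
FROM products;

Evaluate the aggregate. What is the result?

sku=S80: ✓ → 418
sku=S98: ✓ → 91
sku=S68: ✓ → 30
sku=S81: ✓ → 44
sku=S85: ✓ → 217
sku=S20: ✓ → 185
sku=S38: ✓ → 33
sku=S76: ✓ → 460
sku=S23: ✓ → 40
sku=S21: ✓ → 401
sku=S47: ✓ → 238
sku=S91: ✓ → 499
soylent_sum = 418 + 91 + 30 + 44 + 217 + 185 + 33 + 460 + 40 + 401 + 238 + 499 = 2656

2656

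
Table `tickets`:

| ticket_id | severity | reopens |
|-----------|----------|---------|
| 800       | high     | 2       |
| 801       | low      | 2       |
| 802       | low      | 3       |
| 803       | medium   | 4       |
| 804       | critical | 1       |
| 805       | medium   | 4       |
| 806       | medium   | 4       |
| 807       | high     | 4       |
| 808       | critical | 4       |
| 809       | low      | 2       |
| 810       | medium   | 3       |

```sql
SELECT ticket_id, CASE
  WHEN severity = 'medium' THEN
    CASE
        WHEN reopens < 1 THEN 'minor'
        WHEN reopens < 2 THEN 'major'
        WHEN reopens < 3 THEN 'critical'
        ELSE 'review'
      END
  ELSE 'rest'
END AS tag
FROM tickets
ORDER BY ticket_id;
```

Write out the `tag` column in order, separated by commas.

ticket_id=800: severity='high' → outer ELSE → rest
ticket_id=801: severity='low' → outer ELSE → rest
ticket_id=802: severity='low' → outer ELSE → rest
ticket_id=803: severity='medium' → inner[ELSE] → review
ticket_id=804: severity='critical' → outer ELSE → rest
ticket_id=805: severity='medium' → inner[ELSE] → review
ticket_id=806: severity='medium' → inner[ELSE] → review
ticket_id=807: severity='high' → outer ELSE → rest
ticket_id=808: severity='critical' → outer ELSE → rest
ticket_id=809: severity='low' → outer ELSE → rest
ticket_id=810: severity='medium' → inner[ELSE] → review

rest, rest, rest, review, rest, review, review, rest, rest, rest, review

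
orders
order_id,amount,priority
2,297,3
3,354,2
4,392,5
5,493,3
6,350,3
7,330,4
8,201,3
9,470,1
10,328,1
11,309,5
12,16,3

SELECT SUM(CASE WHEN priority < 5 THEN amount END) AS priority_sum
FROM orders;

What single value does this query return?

2839

order_id=2: ✓ → 297
order_id=3: ✓ → 354
order_id=4: ✗
order_id=5: ✓ → 493
order_id=6: ✓ → 350
order_id=7: ✓ → 330
order_id=8: ✓ → 201
order_id=9: ✓ → 470
order_id=10: ✓ → 328
order_id=11: ✗
order_id=12: ✓ → 16
priority_sum = 297 + 354 + 493 + 350 + 330 + 201 + 470 + 328 + 16 = 2839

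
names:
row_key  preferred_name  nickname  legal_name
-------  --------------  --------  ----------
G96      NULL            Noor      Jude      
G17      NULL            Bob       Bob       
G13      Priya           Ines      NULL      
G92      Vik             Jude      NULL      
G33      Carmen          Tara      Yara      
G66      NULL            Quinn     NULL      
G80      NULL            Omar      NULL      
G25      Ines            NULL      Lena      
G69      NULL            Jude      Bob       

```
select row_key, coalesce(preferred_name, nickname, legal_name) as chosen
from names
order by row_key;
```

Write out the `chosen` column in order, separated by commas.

Priya, Bob, Ines, Carmen, Quinn, Jude, Omar, Vik, Noor

row_key=G13: preferred_name=Priya → Priya
row_key=G17: preferred_name=NULL, nickname=Bob → Bob
row_key=G25: preferred_name=Ines → Ines
row_key=G33: preferred_name=Carmen → Carmen
row_key=G66: preferred_name=NULL, nickname=Quinn → Quinn
row_key=G69: preferred_name=NULL, nickname=Jude → Jude
row_key=G80: preferred_name=NULL, nickname=Omar → Omar
row_key=G92: preferred_name=Vik → Vik
row_key=G96: preferred_name=NULL, nickname=Noor → Noor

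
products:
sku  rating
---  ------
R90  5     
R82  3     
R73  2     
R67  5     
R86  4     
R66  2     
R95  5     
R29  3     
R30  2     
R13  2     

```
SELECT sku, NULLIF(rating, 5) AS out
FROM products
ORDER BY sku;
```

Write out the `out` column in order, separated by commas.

sku=R13: rating=2 vs 5: differ → 2
sku=R29: rating=3 vs 5: differ → 3
sku=R30: rating=2 vs 5: differ → 2
sku=R66: rating=2 vs 5: differ → 2
sku=R67: rating=5 vs 5: equal → NULL
sku=R73: rating=2 vs 5: differ → 2
sku=R82: rating=3 vs 5: differ → 3
sku=R86: rating=4 vs 5: differ → 4
sku=R90: rating=5 vs 5: equal → NULL
sku=R95: rating=5 vs 5: equal → NULL

2, 3, 2, 2, NULL, 2, 3, 4, NULL, NULL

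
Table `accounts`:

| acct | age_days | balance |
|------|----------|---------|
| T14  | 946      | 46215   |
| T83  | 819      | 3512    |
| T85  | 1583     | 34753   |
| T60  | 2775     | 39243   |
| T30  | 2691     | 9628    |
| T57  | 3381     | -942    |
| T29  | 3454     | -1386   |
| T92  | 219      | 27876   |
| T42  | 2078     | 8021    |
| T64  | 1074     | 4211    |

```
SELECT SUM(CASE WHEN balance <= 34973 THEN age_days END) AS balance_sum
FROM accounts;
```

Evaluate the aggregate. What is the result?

15299

acct=T14: ✗
acct=T83: ✓ → 819
acct=T85: ✓ → 1583
acct=T60: ✗
acct=T30: ✓ → 2691
acct=T57: ✓ → 3381
acct=T29: ✓ → 3454
acct=T92: ✓ → 219
acct=T42: ✓ → 2078
acct=T64: ✓ → 1074
balance_sum = 819 + 1583 + 2691 + 3381 + 3454 + 219 + 2078 + 1074 = 15299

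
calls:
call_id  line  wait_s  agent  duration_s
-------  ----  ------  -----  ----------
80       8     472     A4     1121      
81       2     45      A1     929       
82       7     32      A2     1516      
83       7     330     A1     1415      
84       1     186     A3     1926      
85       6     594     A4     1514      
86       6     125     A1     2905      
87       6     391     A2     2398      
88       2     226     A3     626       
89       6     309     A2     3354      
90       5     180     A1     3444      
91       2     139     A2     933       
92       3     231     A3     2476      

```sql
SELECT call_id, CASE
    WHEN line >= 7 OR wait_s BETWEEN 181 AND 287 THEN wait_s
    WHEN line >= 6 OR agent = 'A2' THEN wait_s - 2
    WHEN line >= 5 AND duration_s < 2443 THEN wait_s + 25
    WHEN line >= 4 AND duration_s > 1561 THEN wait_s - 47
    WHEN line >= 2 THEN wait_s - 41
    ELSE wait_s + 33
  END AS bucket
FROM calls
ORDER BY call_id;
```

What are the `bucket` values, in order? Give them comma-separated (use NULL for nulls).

472, 4, 32, 330, 186, 592, 123, 389, 226, 307, 133, 137, 231

call_id=80: line >= 7 OR wait_s BETWEEN 181 AND 287 → 472
call_id=81: line >= 2 → 4
call_id=82: line >= 7 OR wait_s BETWEEN 181 AND 287 → 32
call_id=83: line >= 7 OR wait_s BETWEEN 181 AND 287 → 330
call_id=84: line >= 7 OR wait_s BETWEEN 181 AND 287 → 186
call_id=85: line >= 6 OR agent = 'A2' → 592
call_id=86: line >= 6 OR agent = 'A2' → 123
call_id=87: line >= 6 OR agent = 'A2' → 389
call_id=88: line >= 7 OR wait_s BETWEEN 181 AND 287 → 226
call_id=89: line >= 6 OR agent = 'A2' → 307
call_id=90: line >= 4 AND duration_s > 1561 → 133
call_id=91: line >= 6 OR agent = 'A2' → 137
call_id=92: line >= 7 OR wait_s BETWEEN 181 AND 287 → 231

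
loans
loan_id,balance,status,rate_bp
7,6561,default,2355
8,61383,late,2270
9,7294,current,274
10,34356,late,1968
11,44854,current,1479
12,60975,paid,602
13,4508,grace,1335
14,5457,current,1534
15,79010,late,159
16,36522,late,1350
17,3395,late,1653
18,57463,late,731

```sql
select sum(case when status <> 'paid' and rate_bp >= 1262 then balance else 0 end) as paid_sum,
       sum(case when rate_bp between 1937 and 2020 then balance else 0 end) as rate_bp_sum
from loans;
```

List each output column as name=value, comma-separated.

[paid_sum: status <> 'paid' and rate_bp >= 1262]
loan_id=7: ✓ → 6561
loan_id=8: ✓ → 61383
loan_id=9: ✗
loan_id=10: ✓ → 34356
loan_id=11: ✓ → 44854
loan_id=12: ✗
loan_id=13: ✓ → 4508
loan_id=14: ✓ → 5457
loan_id=15: ✗
loan_id=16: ✓ → 36522
loan_id=17: ✓ → 3395
loan_id=18: ✗
paid_sum = 6561 + 61383 + 34356 + 44854 + 4508 + 5457 + 36522 + 3395 = 197036
—
[rate_bp_sum: rate_bp between 1937 and 2020]
loan_id=7: ✗
loan_id=8: ✗
loan_id=9: ✗
loan_id=10: ✓ → 34356
loan_id=11: ✗
loan_id=12: ✗
loan_id=13: ✗
loan_id=14: ✗
loan_id=15: ✗
loan_id=16: ✗
loan_id=17: ✗
loan_id=18: ✗
rate_bp_sum = 34356

paid_sum=197036, rate_bp_sum=34356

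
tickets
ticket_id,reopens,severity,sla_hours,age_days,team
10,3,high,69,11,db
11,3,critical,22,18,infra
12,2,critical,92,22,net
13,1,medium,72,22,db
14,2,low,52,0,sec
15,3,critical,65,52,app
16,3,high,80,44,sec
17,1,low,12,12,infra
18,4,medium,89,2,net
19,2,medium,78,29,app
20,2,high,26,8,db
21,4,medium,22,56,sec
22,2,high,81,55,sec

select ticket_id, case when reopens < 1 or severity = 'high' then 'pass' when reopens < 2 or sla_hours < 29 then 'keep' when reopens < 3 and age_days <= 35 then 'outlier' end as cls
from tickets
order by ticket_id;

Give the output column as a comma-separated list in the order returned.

ticket_id=10: reopens < 1 or severity = 'high' → pass
ticket_id=11: reopens < 2 or sla_hours < 29 → keep
ticket_id=12: reopens < 3 and age_days <= 35 → outlier
ticket_id=13: reopens < 2 or sla_hours < 29 → keep
ticket_id=14: reopens < 3 and age_days <= 35 → outlier
ticket_id=15: (no match → NULL) → NULL
ticket_id=16: reopens < 1 or severity = 'high' → pass
ticket_id=17: reopens < 2 or sla_hours < 29 → keep
ticket_id=18: (no match → NULL) → NULL
ticket_id=19: reopens < 3 and age_days <= 35 → outlier
ticket_id=20: reopens < 1 or severity = 'high' → pass
ticket_id=21: reopens < 2 or sla_hours < 29 → keep
ticket_id=22: reopens < 1 or severity = 'high' → pass

pass, keep, outlier, keep, outlier, NULL, pass, keep, NULL, outlier, pass, keep, pass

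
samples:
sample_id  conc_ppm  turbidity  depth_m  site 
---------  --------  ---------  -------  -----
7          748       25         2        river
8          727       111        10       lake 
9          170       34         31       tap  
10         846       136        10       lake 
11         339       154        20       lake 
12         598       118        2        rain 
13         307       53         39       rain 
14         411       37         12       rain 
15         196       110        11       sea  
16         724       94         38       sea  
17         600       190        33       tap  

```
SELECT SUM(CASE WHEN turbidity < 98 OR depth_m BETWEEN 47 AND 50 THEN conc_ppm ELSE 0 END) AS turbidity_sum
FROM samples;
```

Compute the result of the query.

2360

sample_id=7: ✓ → 748
sample_id=8: ✗
sample_id=9: ✓ → 170
sample_id=10: ✗
sample_id=11: ✗
sample_id=12: ✗
sample_id=13: ✓ → 307
sample_id=14: ✓ → 411
sample_id=15: ✗
sample_id=16: ✓ → 724
sample_id=17: ✗
turbidity_sum = 748 + 170 + 307 + 411 + 724 = 2360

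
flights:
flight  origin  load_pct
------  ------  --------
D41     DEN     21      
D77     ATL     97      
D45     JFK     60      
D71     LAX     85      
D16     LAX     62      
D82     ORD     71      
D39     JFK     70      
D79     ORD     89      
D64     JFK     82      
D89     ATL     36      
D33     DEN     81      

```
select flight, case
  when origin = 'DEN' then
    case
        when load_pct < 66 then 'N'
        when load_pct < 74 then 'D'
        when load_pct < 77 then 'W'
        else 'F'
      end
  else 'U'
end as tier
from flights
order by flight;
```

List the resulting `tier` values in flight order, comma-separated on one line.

U, F, U, N, U, U, U, U, U, U, U

flight=D16: origin='LAX' → outer ELSE → U
flight=D33: origin='DEN' → inner[ELSE] → F
flight=D39: origin='JFK' → outer ELSE → U
flight=D41: origin='DEN' → inner[load_pct < 66] → N
flight=D45: origin='JFK' → outer ELSE → U
flight=D64: origin='JFK' → outer ELSE → U
flight=D71: origin='LAX' → outer ELSE → U
flight=D77: origin='ATL' → outer ELSE → U
flight=D79: origin='ORD' → outer ELSE → U
flight=D82: origin='ORD' → outer ELSE → U
flight=D89: origin='ATL' → outer ELSE → U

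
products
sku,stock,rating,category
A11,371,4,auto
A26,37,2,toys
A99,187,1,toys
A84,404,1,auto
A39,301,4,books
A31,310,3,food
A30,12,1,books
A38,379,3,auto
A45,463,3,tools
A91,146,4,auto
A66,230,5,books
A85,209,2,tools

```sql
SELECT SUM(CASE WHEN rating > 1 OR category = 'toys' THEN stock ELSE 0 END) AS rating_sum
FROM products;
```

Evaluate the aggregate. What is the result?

2633

sku=A11: ✓ → 371
sku=A26: ✓ → 37
sku=A99: ✓ → 187
sku=A84: ✗
sku=A39: ✓ → 301
sku=A31: ✓ → 310
sku=A30: ✗
sku=A38: ✓ → 379
sku=A45: ✓ → 463
sku=A91: ✓ → 146
sku=A66: ✓ → 230
sku=A85: ✓ → 209
rating_sum = 371 + 37 + 187 + 301 + 310 + 379 + 463 + 146 + 230 + 209 = 2633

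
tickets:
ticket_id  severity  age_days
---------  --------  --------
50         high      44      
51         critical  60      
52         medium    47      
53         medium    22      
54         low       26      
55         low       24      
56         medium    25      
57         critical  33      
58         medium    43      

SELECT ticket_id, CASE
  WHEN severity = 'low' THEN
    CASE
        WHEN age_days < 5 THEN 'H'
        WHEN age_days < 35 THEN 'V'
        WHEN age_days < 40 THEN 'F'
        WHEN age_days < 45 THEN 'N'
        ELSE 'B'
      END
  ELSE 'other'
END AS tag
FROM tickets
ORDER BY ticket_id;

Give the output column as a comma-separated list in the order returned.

ticket_id=50: severity='high' → outer ELSE → other
ticket_id=51: severity='critical' → outer ELSE → other
ticket_id=52: severity='medium' → outer ELSE → other
ticket_id=53: severity='medium' → outer ELSE → other
ticket_id=54: severity='low' → inner[age_days < 35] → V
ticket_id=55: severity='low' → inner[age_days < 35] → V
ticket_id=56: severity='medium' → outer ELSE → other
ticket_id=57: severity='critical' → outer ELSE → other
ticket_id=58: severity='medium' → outer ELSE → other

other, other, other, other, V, V, other, other, other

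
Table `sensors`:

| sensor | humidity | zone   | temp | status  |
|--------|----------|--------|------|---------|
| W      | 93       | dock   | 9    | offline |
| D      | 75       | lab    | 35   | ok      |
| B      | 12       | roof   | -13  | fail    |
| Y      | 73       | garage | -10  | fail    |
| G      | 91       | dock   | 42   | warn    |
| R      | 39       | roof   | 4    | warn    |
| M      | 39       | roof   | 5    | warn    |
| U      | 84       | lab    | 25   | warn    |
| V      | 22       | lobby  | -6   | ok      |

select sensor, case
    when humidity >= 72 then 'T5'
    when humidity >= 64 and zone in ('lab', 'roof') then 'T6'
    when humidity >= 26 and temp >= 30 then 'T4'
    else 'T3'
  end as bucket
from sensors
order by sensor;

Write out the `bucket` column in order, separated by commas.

T3, T5, T5, T3, T3, T5, T3, T5, T5

sensor=B: ELSE → T3
sensor=D: humidity >= 72 → T5
sensor=G: humidity >= 72 → T5
sensor=M: ELSE → T3
sensor=R: ELSE → T3
sensor=U: humidity >= 72 → T5
sensor=V: ELSE → T3
sensor=W: humidity >= 72 → T5
sensor=Y: humidity >= 72 → T5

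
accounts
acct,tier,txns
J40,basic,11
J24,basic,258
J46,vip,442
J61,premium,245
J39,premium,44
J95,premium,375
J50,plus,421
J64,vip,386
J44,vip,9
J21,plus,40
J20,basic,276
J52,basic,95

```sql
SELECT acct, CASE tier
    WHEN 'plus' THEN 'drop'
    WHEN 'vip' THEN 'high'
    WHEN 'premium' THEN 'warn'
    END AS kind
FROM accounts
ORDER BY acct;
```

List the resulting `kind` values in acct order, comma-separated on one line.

acct=J20: (no match → NULL) → NULL
acct=J21: tier='plus' → drop
acct=J24: (no match → NULL) → NULL
acct=J39: tier='premium' → warn
acct=J40: (no match → NULL) → NULL
acct=J44: tier='vip' → high
acct=J46: tier='vip' → high
acct=J50: tier='plus' → drop
acct=J52: (no match → NULL) → NULL
acct=J61: tier='premium' → warn
acct=J64: tier='vip' → high
acct=J95: tier='premium' → warn

NULL, drop, NULL, warn, NULL, high, high, drop, NULL, warn, high, warn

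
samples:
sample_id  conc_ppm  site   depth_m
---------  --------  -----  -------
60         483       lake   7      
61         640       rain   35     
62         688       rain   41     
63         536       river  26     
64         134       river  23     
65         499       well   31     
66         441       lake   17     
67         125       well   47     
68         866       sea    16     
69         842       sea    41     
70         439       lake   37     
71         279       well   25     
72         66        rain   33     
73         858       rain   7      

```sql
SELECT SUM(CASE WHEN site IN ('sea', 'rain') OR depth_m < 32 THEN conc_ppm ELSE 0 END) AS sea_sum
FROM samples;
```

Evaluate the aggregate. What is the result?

sample_id=60: ✓ → 483
sample_id=61: ✓ → 640
sample_id=62: ✓ → 688
sample_id=63: ✓ → 536
sample_id=64: ✓ → 134
sample_id=65: ✓ → 499
sample_id=66: ✓ → 441
sample_id=67: ✗
sample_id=68: ✓ → 866
sample_id=69: ✓ → 842
sample_id=70: ✗
sample_id=71: ✓ → 279
sample_id=72: ✓ → 66
sample_id=73: ✓ → 858
sea_sum = 483 + 640 + 688 + 536 + 134 + 499 + 441 + 866 + 842 + 279 + 66 + 858 = 6332

6332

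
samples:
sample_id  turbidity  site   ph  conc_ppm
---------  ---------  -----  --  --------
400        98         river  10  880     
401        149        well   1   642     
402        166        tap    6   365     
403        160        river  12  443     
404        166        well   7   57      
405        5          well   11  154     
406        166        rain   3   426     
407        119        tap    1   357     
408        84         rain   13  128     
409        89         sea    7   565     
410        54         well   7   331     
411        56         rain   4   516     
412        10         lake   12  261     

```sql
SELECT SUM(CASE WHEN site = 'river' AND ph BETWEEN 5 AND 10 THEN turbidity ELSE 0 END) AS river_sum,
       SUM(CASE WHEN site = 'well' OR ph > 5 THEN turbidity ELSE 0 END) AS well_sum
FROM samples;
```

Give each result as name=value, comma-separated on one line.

[river_sum: site = 'river' AND ph BETWEEN 5 AND 10]
sample_id=400: ✓ → 98
sample_id=401: ✗
sample_id=402: ✗
sample_id=403: ✗
sample_id=404: ✗
sample_id=405: ✗
sample_id=406: ✗
sample_id=407: ✗
sample_id=408: ✗
sample_id=409: ✗
sample_id=410: ✗
sample_id=411: ✗
sample_id=412: ✗
river_sum = 98
—
[well_sum: site = 'well' OR ph > 5]
sample_id=400: ✓ → 98
sample_id=401: ✓ → 149
sample_id=402: ✓ → 166
sample_id=403: ✓ → 160
sample_id=404: ✓ → 166
sample_id=405: ✓ → 5
sample_id=406: ✗
sample_id=407: ✗
sample_id=408: ✓ → 84
sample_id=409: ✓ → 89
sample_id=410: ✓ → 54
sample_id=411: ✗
sample_id=412: ✓ → 10
well_sum = 98 + 149 + 166 + 160 + 166 + 5 + 84 + 89 + 54 + 10 = 981

river_sum=98, well_sum=981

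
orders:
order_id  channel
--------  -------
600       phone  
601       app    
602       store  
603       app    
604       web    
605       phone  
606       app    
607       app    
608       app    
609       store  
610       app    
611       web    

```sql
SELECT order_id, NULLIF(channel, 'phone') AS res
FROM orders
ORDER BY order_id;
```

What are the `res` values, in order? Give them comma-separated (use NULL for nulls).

order_id=600: channel=phone vs phone: equal → NULL
order_id=601: channel=app vs phone: differ → app
order_id=602: channel=store vs phone: differ → store
order_id=603: channel=app vs phone: differ → app
order_id=604: channel=web vs phone: differ → web
order_id=605: channel=phone vs phone: equal → NULL
order_id=606: channel=app vs phone: differ → app
order_id=607: channel=app vs phone: differ → app
order_id=608: channel=app vs phone: differ → app
order_id=609: channel=store vs phone: differ → store
order_id=610: channel=app vs phone: differ → app
order_id=611: channel=web vs phone: differ → web

NULL, app, store, app, web, NULL, app, app, app, store, app, web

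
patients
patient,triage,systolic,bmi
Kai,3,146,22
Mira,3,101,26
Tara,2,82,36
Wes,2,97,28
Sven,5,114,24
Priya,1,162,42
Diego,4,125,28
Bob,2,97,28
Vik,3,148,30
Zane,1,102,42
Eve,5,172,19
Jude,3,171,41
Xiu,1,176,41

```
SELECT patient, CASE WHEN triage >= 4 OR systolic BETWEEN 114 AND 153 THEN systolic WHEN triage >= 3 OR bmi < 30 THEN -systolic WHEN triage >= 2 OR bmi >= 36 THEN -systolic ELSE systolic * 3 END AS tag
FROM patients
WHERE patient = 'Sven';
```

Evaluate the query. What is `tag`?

114

patient = Sven: triage=5, systolic=114, bmi=24.
triage >= 4 OR systolic BETWEEN 114 AND 153 → true → 114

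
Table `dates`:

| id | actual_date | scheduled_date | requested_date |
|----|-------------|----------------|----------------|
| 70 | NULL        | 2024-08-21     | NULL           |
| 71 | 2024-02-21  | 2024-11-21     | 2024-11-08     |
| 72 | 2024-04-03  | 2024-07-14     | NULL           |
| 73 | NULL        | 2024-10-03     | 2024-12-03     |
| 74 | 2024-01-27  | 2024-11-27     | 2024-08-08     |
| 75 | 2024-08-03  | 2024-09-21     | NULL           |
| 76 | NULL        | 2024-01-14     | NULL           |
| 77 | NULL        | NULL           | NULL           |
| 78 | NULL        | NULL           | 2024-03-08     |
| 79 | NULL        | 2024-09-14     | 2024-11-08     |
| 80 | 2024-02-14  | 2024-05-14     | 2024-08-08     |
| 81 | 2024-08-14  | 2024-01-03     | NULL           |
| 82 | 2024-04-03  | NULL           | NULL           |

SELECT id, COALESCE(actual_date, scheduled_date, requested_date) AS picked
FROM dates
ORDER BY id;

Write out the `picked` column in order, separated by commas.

id=70: actual_date=NULL, scheduled_date=2024-08-21 → 2024-08-21
id=71: actual_date=2024-02-21 → 2024-02-21
id=72: actual_date=2024-04-03 → 2024-04-03
id=73: actual_date=NULL, scheduled_date=2024-10-03 → 2024-10-03
id=74: actual_date=2024-01-27 → 2024-01-27
id=75: actual_date=2024-08-03 → 2024-08-03
id=76: actual_date=NULL, scheduled_date=2024-01-14 → 2024-01-14
id=77: actual_date=NULL, scheduled_date=NULL, requested_date=NULL (all NULL) → NULL
id=78: actual_date=NULL, scheduled_date=NULL, requested_date=2024-03-08 → 2024-03-08
id=79: actual_date=NULL, scheduled_date=2024-09-14 → 2024-09-14
id=80: actual_date=2024-02-14 → 2024-02-14
id=81: actual_date=2024-08-14 → 2024-08-14
id=82: actual_date=2024-04-03 → 2024-04-03

2024-08-21, 2024-02-21, 2024-04-03, 2024-10-03, 2024-01-27, 2024-08-03, 2024-01-14, NULL, 2024-03-08, 2024-09-14, 2024-02-14, 2024-08-14, 2024-04-03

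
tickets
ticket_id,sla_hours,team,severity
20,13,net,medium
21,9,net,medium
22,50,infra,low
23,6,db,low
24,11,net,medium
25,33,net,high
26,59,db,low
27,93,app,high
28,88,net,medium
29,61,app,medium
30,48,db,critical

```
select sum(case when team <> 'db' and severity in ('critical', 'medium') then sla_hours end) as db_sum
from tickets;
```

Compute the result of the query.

ticket_id=20: ✓ → 13
ticket_id=21: ✓ → 9
ticket_id=22: ✗
ticket_id=23: ✗
ticket_id=24: ✓ → 11
ticket_id=25: ✗
ticket_id=26: ✗
ticket_id=27: ✗
ticket_id=28: ✓ → 88
ticket_id=29: ✓ → 61
ticket_id=30: ✗
db_sum = 13 + 9 + 11 + 88 + 61 = 182

182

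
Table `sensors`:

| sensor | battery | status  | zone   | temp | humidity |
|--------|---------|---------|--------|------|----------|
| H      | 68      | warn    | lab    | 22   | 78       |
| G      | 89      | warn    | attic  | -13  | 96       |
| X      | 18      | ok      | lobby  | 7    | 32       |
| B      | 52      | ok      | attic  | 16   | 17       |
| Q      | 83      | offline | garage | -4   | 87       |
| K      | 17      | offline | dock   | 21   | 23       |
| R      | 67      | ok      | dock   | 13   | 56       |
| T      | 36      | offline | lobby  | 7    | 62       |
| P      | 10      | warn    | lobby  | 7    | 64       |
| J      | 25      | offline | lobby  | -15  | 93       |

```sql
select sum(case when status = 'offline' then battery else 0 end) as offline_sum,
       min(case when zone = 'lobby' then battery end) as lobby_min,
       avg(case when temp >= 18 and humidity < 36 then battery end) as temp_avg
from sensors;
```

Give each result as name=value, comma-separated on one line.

offline_sum=161, lobby_min=10, temp_avg=17

[offline_sum: status = 'offline']
sensor=H: ✗
sensor=G: ✗
sensor=X: ✗
sensor=B: ✗
sensor=Q: ✓ → 83
sensor=K: ✓ → 17
sensor=R: ✗
sensor=T: ✓ → 36
sensor=P: ✗
sensor=J: ✓ → 25
offline_sum = 83 + 17 + 36 + 25 = 161
—
[lobby_min: zone = 'lobby']
sensor=H: ✗
sensor=G: ✗
sensor=X: ✓ → 18
sensor=B: ✗
sensor=Q: ✗
sensor=K: ✗
sensor=R: ✗
sensor=T: ✓ → 36
sensor=P: ✓ → 10
sensor=J: ✓ → 25
lobby_min = MIN(18, 36, 10, 25) = 10
—
[temp_avg: temp >= 18 and humidity < 36]
sensor=H: ✗
sensor=G: ✗
sensor=X: ✗
sensor=B: ✗
sensor=Q: ✗
sensor=K: ✓ → 17
sensor=R: ✗
sensor=T: ✗
sensor=P: ✗
sensor=J: ✗
temp_avg = 17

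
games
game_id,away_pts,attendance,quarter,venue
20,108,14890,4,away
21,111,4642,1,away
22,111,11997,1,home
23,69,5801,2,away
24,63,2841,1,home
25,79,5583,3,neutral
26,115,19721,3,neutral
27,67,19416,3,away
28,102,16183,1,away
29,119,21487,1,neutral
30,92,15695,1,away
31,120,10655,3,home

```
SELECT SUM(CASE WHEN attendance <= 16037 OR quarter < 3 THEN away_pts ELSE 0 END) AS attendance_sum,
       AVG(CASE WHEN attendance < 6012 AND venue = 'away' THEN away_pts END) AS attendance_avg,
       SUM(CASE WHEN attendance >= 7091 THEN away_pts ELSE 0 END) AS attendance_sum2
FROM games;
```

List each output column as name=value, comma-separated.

attendance_sum=974, attendance_avg=90, attendance_sum2=834

[attendance_sum: attendance <= 16037 OR quarter < 3]
game_id=20: ✓ → 108
game_id=21: ✓ → 111
game_id=22: ✓ → 111
game_id=23: ✓ → 69
game_id=24: ✓ → 63
game_id=25: ✓ → 79
game_id=26: ✗
game_id=27: ✗
game_id=28: ✓ → 102
game_id=29: ✓ → 119
game_id=30: ✓ → 92
game_id=31: ✓ → 120
attendance_sum = 108 + 111 + 111 + 69 + 63 + 79 + 102 + 119 + 92 + 120 = 974
—
[attendance_avg: attendance < 6012 AND venue = 'away']
game_id=20: ✗
game_id=21: ✓ → 111
game_id=22: ✗
game_id=23: ✓ → 69
game_id=24: ✗
game_id=25: ✗
game_id=26: ✗
game_id=27: ✗
game_id=28: ✗
game_id=29: ✗
game_id=30: ✗
game_id=31: ✗
attendance_avg = (111 + 69) / 2 = 90
—
[attendance_sum2: attendance >= 7091]
game_id=20: ✓ → 108
game_id=21: ✗
game_id=22: ✓ → 111
game_id=23: ✗
game_id=24: ✗
game_id=25: ✗
game_id=26: ✓ → 115
game_id=27: ✓ → 67
game_id=28: ✓ → 102
game_id=29: ✓ → 119
game_id=30: ✓ → 92
game_id=31: ✓ → 120
attendance_sum2 = 108 + 111 + 115 + 67 + 102 + 119 + 92 + 120 = 834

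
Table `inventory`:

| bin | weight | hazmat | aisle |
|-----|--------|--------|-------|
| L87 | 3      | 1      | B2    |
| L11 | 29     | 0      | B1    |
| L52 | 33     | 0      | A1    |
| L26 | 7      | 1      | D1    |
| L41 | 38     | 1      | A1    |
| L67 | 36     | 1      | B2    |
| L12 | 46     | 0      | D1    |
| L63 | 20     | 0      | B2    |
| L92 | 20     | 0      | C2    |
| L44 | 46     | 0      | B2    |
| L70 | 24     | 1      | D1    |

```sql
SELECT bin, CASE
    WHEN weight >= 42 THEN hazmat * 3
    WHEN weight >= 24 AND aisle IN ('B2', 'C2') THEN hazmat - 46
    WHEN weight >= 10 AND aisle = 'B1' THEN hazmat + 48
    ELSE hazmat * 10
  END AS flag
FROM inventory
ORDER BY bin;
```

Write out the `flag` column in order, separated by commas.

bin=L11: weight >= 10 AND aisle = 'B1' → 48
bin=L12: weight >= 42 → 0
bin=L26: ELSE → 10
bin=L41: ELSE → 10
bin=L44: weight >= 42 → 0
bin=L52: ELSE → 0
bin=L63: ELSE → 0
bin=L67: weight >= 24 AND aisle IN ('B2', 'C2') → -45
bin=L70: ELSE → 10
bin=L87: ELSE → 10
bin=L92: ELSE → 0

48, 0, 10, 10, 0, 0, 0, -45, 10, 10, 0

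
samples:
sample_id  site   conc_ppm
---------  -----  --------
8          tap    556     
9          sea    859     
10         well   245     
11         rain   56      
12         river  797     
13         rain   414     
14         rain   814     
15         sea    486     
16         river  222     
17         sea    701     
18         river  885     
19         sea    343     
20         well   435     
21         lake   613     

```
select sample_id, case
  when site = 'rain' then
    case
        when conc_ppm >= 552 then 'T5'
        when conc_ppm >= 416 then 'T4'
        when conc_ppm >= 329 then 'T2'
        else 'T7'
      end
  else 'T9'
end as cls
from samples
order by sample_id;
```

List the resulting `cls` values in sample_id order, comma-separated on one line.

T9, T9, T9, T7, T9, T2, T5, T9, T9, T9, T9, T9, T9, T9

sample_id=8: site='tap' → outer ELSE → T9
sample_id=9: site='sea' → outer ELSE → T9
sample_id=10: site='well' → outer ELSE → T9
sample_id=11: site='rain' → inner[ELSE] → T7
sample_id=12: site='river' → outer ELSE → T9
sample_id=13: site='rain' → inner[conc_ppm >= 329] → T2
sample_id=14: site='rain' → inner[conc_ppm >= 552] → T5
sample_id=15: site='sea' → outer ELSE → T9
sample_id=16: site='river' → outer ELSE → T9
sample_id=17: site='sea' → outer ELSE → T9
sample_id=18: site='river' → outer ELSE → T9
sample_id=19: site='sea' → outer ELSE → T9
sample_id=20: site='well' → outer ELSE → T9
sample_id=21: site='lake' → outer ELSE → T9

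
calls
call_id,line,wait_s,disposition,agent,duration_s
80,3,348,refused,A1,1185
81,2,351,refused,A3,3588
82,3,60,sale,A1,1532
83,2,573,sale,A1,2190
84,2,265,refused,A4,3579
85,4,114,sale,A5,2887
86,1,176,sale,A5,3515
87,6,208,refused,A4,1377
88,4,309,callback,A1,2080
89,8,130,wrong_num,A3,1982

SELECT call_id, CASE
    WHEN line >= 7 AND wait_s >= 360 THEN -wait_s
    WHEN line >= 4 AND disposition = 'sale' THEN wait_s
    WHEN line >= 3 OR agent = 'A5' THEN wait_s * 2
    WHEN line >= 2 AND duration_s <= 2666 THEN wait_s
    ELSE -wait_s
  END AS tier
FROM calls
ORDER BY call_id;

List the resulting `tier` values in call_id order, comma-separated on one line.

call_id=80: line >= 3 OR agent = 'A5' → 696
call_id=81: ELSE → -351
call_id=82: line >= 3 OR agent = 'A5' → 120
call_id=83: line >= 2 AND duration_s <= 2666 → 573
call_id=84: ELSE → -265
call_id=85: line >= 4 AND disposition = 'sale' → 114
call_id=86: line >= 3 OR agent = 'A5' → 352
call_id=87: line >= 3 OR agent = 'A5' → 416
call_id=88: line >= 3 OR agent = 'A5' → 618
call_id=89: line >= 3 OR agent = 'A5' → 260

696, -351, 120, 573, -265, 114, 352, 416, 618, 260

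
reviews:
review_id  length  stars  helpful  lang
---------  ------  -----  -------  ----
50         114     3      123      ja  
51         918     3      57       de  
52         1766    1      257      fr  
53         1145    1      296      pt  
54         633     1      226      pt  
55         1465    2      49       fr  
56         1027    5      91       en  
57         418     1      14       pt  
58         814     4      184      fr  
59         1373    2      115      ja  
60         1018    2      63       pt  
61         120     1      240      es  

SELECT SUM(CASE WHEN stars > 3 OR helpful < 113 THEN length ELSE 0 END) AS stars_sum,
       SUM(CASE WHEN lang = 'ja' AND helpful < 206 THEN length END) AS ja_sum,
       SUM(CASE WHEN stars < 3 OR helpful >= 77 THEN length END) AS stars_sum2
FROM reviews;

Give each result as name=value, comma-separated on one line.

stars_sum=5660, ja_sum=1487, stars_sum2=9893

[stars_sum: stars > 3 OR helpful < 113]
review_id=50: ✗
review_id=51: ✓ → 918
review_id=52: ✗
review_id=53: ✗
review_id=54: ✗
review_id=55: ✓ → 1465
review_id=56: ✓ → 1027
review_id=57: ✓ → 418
review_id=58: ✓ → 814
review_id=59: ✗
review_id=60: ✓ → 1018
review_id=61: ✗
stars_sum = 918 + 1465 + 1027 + 418 + 814 + 1018 = 5660
—
[ja_sum: lang = 'ja' AND helpful < 206]
review_id=50: ✓ → 114
review_id=51: ✗
review_id=52: ✗
review_id=53: ✗
review_id=54: ✗
review_id=55: ✗
review_id=56: ✗
review_id=57: ✗
review_id=58: ✗
review_id=59: ✓ → 1373
review_id=60: ✗
review_id=61: ✗
ja_sum = 114 + 1373 = 1487
—
[stars_sum2: stars < 3 OR helpful >= 77]
review_id=50: ✓ → 114
review_id=51: ✗
review_id=52: ✓ → 1766
review_id=53: ✓ → 1145
review_id=54: ✓ → 633
review_id=55: ✓ → 1465
review_id=56: ✓ → 1027
review_id=57: ✓ → 418
review_id=58: ✓ → 814
review_id=59: ✓ → 1373
review_id=60: ✓ → 1018
review_id=61: ✓ → 120
stars_sum2 = 114 + 1766 + 1145 + 633 + 1465 + 1027 + 418 + 814 + 1373 + 1018 + 120 = 9893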